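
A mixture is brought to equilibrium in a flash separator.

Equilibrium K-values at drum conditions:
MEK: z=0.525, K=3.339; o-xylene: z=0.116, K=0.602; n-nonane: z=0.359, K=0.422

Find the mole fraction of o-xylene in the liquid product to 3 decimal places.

Rachford–Rice: g(ψ) = Σ zᵢ(Kᵢ−1)/(1+ψ(Kᵢ−1)) = 0.
g(0) = ΣzᵢKᵢ − 1 = 0.974 and g(1) = 1 − Σzᵢ/Kᵢ = -0.201, so a root lies in (0, 1).
Newton iteration, ψ⁰ = 0.46:
  ψ = 0.460: g = 0.2524, g' = -0.917 → ψ = 0.735
  ψ = 0.735: g = 0.0253, g' = -0.788 → ψ = 0.767
Converged at ψ = 0.767.
Compositions from xᵢ = zᵢ/(1+ψ(Kᵢ−1)), yᵢ = Kᵢxᵢ:
  MEK: x = 0.188, y = 0.627
  o-xylene: x = 0.167, y = 0.101
  n-nonane: x = 0.645, y = 0.272

x_o-xylene = 0.167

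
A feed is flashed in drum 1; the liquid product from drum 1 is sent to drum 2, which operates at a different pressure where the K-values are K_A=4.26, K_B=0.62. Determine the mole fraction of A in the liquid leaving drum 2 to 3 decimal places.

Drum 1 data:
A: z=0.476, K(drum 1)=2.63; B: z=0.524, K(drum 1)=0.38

Drum 1:
Let ψ₁ = V/F and solve Σ zᵢ(Kᵢ−1)/(1+ψ₁(Kᵢ−1)) = 0.
Feasibility: ΣzᵢKᵢ = 1.451, Σzᵢ/Kᵢ = 1.560 — both > 1, two phases present.
Newton–Raphson from ψ₁ = 0.57:
  ψ₁ = 0.570: g = -0.1002, g' = -0.822 → ψ₁ = 0.448
  ψ₁ = 0.448: g = -0.0014, g' = -0.809 → ψ₁ = 0.446
Converged at ψ₁ = 0.446.
Drum-1 compositions:
  A: x = 0.276, y = 0.725
  B: x = 0.724, y = 0.275
Drum-2 feed = drum-1 liquid: z₂ = (0.2756, 0.7244).
Drum 2:
Iterate (Newton) starting at ψ₂ = 0.32:
  ψ₂ = 0.320: g = 0.1263, g' = -0.837 → ψ₂ = 0.471
  ψ₂ = 0.471: g = 0.0191, g' = -0.611 → ψ₂ = 0.502
  ψ₂ = 0.502: g = 0.0005, g' = -0.581 → ψ₂ = 0.503
Converged at ψ₂ = 0.503.
  A: x = 0.104, y = 0.445
  B: x = 0.896, y = 0.555

x_A (drum 2) = 0.104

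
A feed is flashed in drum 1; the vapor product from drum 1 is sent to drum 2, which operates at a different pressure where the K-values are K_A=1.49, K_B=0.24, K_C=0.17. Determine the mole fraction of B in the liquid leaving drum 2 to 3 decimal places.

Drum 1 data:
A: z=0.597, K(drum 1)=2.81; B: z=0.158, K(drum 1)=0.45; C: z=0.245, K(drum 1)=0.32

Drum 1:
Newton iteration, ψ₁⁰ = 0.54:
  ψ₁ = 0.540: g = 0.1596, g' = -0.880 → ψ₁ = 0.721
  ψ₁ = 0.721: g = -0.0024, g' = -0.936 → ψ₁ = 0.719
Converged at ψ₁ = 0.719.
Drum-1 compositions:
  A: x = 0.259, y = 0.729
  B: x = 0.261, y = 0.118
  C: x = 0.479, y = 0.153
Drum-2 feed = drum-1 vapor: z₂ = (0.7291, 0.1176, 0.1534).
Drum 2:
Iterate (Newton) starting at ψ₂ = 0.47:
  ψ₂ = 0.470: g = -0.0574, g' = -0.564 → ψ₂ = 0.368
  ψ₂ = 0.368: g = -0.0048, g' = -0.476 → ψ₂ = 0.358
Converged at ψ₂ = 0.358.
  A: x = 0.620, y = 0.924
  B: x = 0.162, y = 0.039
  C: x = 0.218, y = 0.037

x_B (drum 2) = 0.162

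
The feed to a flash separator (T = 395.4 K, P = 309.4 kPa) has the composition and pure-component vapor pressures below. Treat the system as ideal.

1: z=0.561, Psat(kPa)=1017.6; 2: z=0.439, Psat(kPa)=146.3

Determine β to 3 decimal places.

Raoult's law: Kᵢ = Pᵢˢᵃᵗ/P = Pᵢˢᵃᵗ/309.4.
  K_1 = 1017.6/309.4 = 3.28895, K_2 = 146.3/309.4 = 0.47285
Let β = V/F and solve Σ zᵢ(Kᵢ−1)/(1+β(Kᵢ−1)) = 0.
g(0) = ΣzᵢKᵢ − 1 = 1.053 and g(1) = 1 − Σzᵢ/Kᵢ = -0.099, so a root lies in (0, 1).
Iterate (Newton) starting at β = 0.5:
  β = 0.500: g = 0.2845, g' = -0.864 → β = 0.829
  β = 0.829: g = 0.0319, g' = -0.735 → β = 0.873
  β = 0.873: g = -0.0002, g' = -0.746 → β = 0.872
Converged at β = 0.872.

β = 0.872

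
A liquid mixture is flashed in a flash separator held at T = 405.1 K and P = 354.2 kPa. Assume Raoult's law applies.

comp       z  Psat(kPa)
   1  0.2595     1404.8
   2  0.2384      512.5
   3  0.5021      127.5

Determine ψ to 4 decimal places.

Raoult's law: Kᵢ = Pᵢˢᵃᵗ/P = Pᵢˢᵃᵗ/354.2.
  K_1 = 1404.8/354.2 = 3.966121, K_2 = 512.5/354.2 = 1.446923, K_3 = 127.5/354.2 = 0.359966
Let ψ = V/F and solve Σ zᵢ(Kᵢ−1)/(1+ψ(Kᵢ−1)) = 0.
g(0) = ΣzᵢKᵢ − 1 = 0.5549 and g(1) = 1 − Σzᵢ/Kᵢ = -0.6250, so a root lies in (0, 1).
Newton iteration, ψ⁰ = 0.5:
  ψ = 0.5000: g = -0.07553, g' = -0.8469 → ψ = 0.4108
  ψ = 0.4108: g = 0.00096, g' = -0.8765 → ψ = 0.4119
Converged at ψ = 0.4119.

ψ = 0.4119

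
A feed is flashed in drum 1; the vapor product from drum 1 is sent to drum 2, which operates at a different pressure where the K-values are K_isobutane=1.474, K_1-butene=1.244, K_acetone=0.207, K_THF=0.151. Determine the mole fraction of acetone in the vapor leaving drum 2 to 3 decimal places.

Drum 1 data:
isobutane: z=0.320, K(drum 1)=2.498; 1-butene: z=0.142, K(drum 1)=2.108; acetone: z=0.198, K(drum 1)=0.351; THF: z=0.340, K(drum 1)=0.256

y_acetone (drum 2) = 0.029

Drum 1:
Material balance + equilibrium reduce to Σ zᵢ(Kᵢ−1)/(1+ψ₁(Kᵢ−1)) = 0.
Feasibility: ΣzᵢKᵢ = 1.255, Σzᵢ/Kᵢ = 2.088 — both > 1, two phases present.
Newton–Raphson from ψ₁ = 0.5:
  ψ₁ = 0.500: g = -0.2177, g' = -0.967 → ψ₁ = 0.275
  ψ₁ = 0.275: g = -0.0142, g' = -0.884 → ψ₁ = 0.259
Converged at ψ₁ = 0.259.
Drum-1 compositions:
  isobutane: x = 0.231, y = 0.576
  1-butene: x = 0.110, y = 0.233
  acetone: x = 0.238, y = 0.084
  THF: x = 0.421, y = 0.108
Drum-2 feed = drum-1 vapor: z₂ = (0.5760, 0.2326, 0.0835, 0.1078).
Drum 2:
Material balance + equilibrium reduce to Σ zᵢ(Kᵢ−1)/(1+ψ₂(Kᵢ−1)) = 0.
Feasibility: ΣzᵢKᵢ = 1.172, Σzᵢ/Kᵢ = 1.695 — both > 1, two phases present.
Iterate (Newton) starting at ψ₂ = 0.5:
  ψ₂ = 0.500: g = 0.0025, g' = -0.474 → ψ₂ = 0.505
Converged at ψ₂ = 0.505.
  isobutane: x = 0.465, y = 0.685
  1-butene: x = 0.207, y = 0.258
  acetone: x = 0.139, y = 0.029
  THF: x = 0.189, y = 0.029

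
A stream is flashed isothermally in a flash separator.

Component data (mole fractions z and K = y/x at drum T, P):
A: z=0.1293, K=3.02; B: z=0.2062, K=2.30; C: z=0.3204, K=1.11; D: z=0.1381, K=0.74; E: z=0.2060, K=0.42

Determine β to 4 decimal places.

Newton–Raphson from β = 0.5:
  β = 0.5000: g = 0.11626, g' = -0.4119 → β = 0.7823
  β = 0.7823: g = 0.00280, g' = -0.4151 → β = 0.7890
Converged at β = 0.7890.

β = 0.7890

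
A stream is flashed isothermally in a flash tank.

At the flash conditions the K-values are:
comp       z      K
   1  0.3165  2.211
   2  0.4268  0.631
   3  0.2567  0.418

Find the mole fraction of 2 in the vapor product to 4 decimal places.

y_2 = 0.2838

Newton–Raphson from ψ = 0.5:
  ψ = 0.5000: g = -0.16511, g' = -0.4404 → ψ = 0.1251
  ψ = 0.1251: g = 0.00660, g' = -0.5151 → ψ = 0.1379
  ψ = 0.1379: g = 0.00005, g' = -0.5081 → ψ = 0.1380
Converged at ψ = 0.1380.
Compositions from xᵢ = zᵢ/(1+ψ(Kᵢ−1)), yᵢ = Kᵢxᵢ:
  1: x = 0.2712, y = 0.5996
  2: x = 0.4497, y = 0.2838
  3: x = 0.2791, y = 0.1167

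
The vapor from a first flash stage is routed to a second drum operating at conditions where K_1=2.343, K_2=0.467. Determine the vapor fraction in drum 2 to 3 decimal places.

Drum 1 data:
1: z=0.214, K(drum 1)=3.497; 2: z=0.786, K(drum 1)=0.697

V/F (drum 2) = 0.247

Drum 1:
Material balance + equilibrium reduce to Σ zᵢ(Kᵢ−1)/(1+ψ₁(Kᵢ−1)) = 0.
g(0) = ΣzᵢKᵢ − 1 = 0.296 and g(1) = 1 − Σzᵢ/Kᵢ = -0.189, so a root lies in (0, 1).
Binary case is linear: z₁(K₁−1)(1+ψ₁(K₂−1)) + z₂(K₂−1)(1+ψ₁(K₁−1)) = 0
⇒ ψ₁ = [z₁(K₁−1)+z₂(K₂−1)] / [−(K₁−1)(K₂−1)] = 0.2962/0.7566 = 0.391
Drum-1 compositions:
  1: x = 0.108, y = 0.378
  2: x = 0.892, y = 0.622
Drum-2 feed = drum-1 vapor: z₂ = (0.3784, 0.6216).
Drum 2:
Rachford–Rice: g(ψ₂) = Σ zᵢ(Kᵢ−1)/(1+ψ₂(Kᵢ−1)) = 0.
Check two-phase: ΣzᵢKᵢ = 1.177 > 1 and Σzᵢ/Kᵢ = 1.493 > 1, so g(0) = 0.177 > 0 and g(1) = -0.493 < 0.
Binary case is linear: z₁(K₁−1)(1+ψ₂(K₂−1)) + z₂(K₂−1)(1+ψ₂(K₁−1)) = 0
⇒ ψ₂ = [z₁(K₁−1)+z₂(K₂−1)] / [−(K₁−1)(K₂−1)] = 0.1769/0.7158 = 0.247
  1: x = 0.284, y = 0.666
  2: x = 0.716, y = 0.334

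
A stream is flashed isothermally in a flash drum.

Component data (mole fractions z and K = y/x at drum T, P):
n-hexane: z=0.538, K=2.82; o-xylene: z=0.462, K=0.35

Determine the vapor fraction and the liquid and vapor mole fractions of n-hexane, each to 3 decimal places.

ψ = 0.574, x_n-hexane = 0.263, y_n-hexane = 0.742

Material balance + equilibrium reduce to Σ zᵢ(Kᵢ−1)/(1+ψ(Kᵢ−1)) = 0.
Check two-phase: ΣzᵢKᵢ = 1.679 > 1 and Σzᵢ/Kᵢ = 1.511 > 1, so g(0) = 0.679 > 0 and g(1) = -0.511 < 0.
Binary case is linear: z₁(K₁−1)(1+ψ(K₂−1)) + z₂(K₂−1)(1+ψ(K₁−1)) = 0
⇒ ψ = [z₁(K₁−1)+z₂(K₂−1)] / [−(K₁−1)(K₂−1)] = 0.6789/1.1830 = 0.574
Compositions from xᵢ = zᵢ/(1+ψ(Kᵢ−1)), yᵢ = Kᵢxᵢ:
  n-hexane: x = 0.263, y = 0.742
  o-xylene: x = 0.737, y = 0.258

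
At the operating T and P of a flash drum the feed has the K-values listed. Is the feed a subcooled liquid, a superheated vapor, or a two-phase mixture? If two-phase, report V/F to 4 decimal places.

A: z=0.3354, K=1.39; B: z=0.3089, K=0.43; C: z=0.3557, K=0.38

ΣzᵢKᵢ = 0.7342; Σzᵢ/Kᵢ = 1.8957.
Since ΣzᵢKᵢ < 1 the mixture is below its bubble point — single liquid phase.

subcooled liquid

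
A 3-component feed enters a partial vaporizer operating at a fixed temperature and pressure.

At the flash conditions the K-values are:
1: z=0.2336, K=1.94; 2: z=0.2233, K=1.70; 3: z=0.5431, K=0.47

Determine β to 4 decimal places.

β = 0.1999

Newton–Raphson from β = 0.5:
  β = 0.5000: g = -0.12646, g' = -0.4380 → β = 0.2112
  β = 0.2112: g = -0.00475, g' = -0.4202 → β = 0.1999
Converged at β = 0.1999.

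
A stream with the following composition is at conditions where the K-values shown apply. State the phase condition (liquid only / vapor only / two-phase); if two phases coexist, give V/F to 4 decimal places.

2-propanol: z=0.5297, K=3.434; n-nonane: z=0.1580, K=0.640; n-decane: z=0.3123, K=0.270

two-phase, V/F = 0.6421

ΣzᵢKᵢ = 2.0044; Σzᵢ/Kᵢ = 1.5578.
Both exceed 1, so a two-phase solution exists.
Material balance + equilibrium reduce to Σ zᵢ(Kᵢ−1)/(1+ψ(Kᵢ−1)) = 0.
Newton–Raphson from ψ = 0.55:
  ψ = 0.5500: g = 0.09944, g' = -1.0702 → ψ = 0.6429
  ψ = 0.6429: g = -0.00095, g' = -1.1027 → ψ = 0.6421
Converged at ψ = 0.6421.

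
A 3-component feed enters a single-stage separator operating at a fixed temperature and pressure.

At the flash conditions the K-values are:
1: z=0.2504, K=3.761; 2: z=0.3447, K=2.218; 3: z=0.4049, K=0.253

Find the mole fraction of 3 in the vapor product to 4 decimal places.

Newton iteration, ψ⁰ = 0.5:
  ψ = 0.5000: g = 0.06858, g' = -1.1100 → ψ = 0.5618
  ψ = 0.5618: g = -0.00089, g' = -1.1444 → ψ = 0.5610
Converged at ψ = 0.5610.
Compositions from xᵢ = zᵢ/(1+ψ(Kᵢ−1)), yᵢ = Kᵢxᵢ:
  1: x = 0.0982, y = 0.3695
  2: x = 0.2048, y = 0.4542
  3: x = 0.6970, y = 0.1763

y_3 = 0.1763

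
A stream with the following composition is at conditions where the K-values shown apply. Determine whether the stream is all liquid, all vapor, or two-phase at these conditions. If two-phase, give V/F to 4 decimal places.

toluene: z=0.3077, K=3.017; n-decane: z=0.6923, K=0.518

ΣzᵢKᵢ = 1.2869; Σzᵢ/Kᵢ = 1.4385.
Both exceed 1, so a two-phase solution exists.
Let ψ = V/F and solve Σ zᵢ(Kᵢ−1)/(1+ψ(Kᵢ−1)) = 0.
Binary case is linear: z₁(K₁−1)(1+ψ(K₂−1)) + z₂(K₂−1)(1+ψ(K₁−1)) = 0
⇒ ψ = [z₁(K₁−1)+z₂(K₂−1)] / [−(K₁−1)(K₂−1)] = 0.28694/0.97219 = 0.2951

two-phase, V/F = 0.2951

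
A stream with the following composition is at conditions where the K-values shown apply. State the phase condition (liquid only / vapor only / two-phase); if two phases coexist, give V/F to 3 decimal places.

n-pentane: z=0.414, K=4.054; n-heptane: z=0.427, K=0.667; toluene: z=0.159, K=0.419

two-phase, V/F = 0.801

ΣzᵢKᵢ = 2.030; Σzᵢ/Kᵢ = 1.122.
Both exceed 1, so a two-phase solution exists.
Material balance + equilibrium reduce to Σ zᵢ(Kᵢ−1)/(1+ψ(Kᵢ−1)) = 0.
Newton–Raphson from ψ = 0.49:
  ψ = 0.490: g = 0.2074, g' = -0.792 → ψ = 0.752
  ψ = 0.752: g = 0.0299, g' = -0.609 → ψ = 0.801
Converged at ψ = 0.801.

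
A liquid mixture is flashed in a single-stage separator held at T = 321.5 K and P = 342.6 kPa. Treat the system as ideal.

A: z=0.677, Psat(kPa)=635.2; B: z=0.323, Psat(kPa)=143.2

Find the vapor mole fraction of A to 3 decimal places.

y_A = 0.751

Raoult's law: Kᵢ = Pᵢˢᵃᵗ/P = Pᵢˢᵃᵗ/342.6.
  K_A = 635.2/342.6 = 1.85406, K_B = 143.2/342.6 = 0.41798
Material balance + equilibrium reduce to Σ zᵢ(Kᵢ−1)/(1+β(Kᵢ−1)) = 0.
g(0) = ΣzᵢKᵢ − 1 = 0.390 and g(1) = 1 − Σzᵢ/Kᵢ = -0.138, so a root lies in (0, 1).
Iterate (Newton) starting at β = 0.44:
  β = 0.440: g = 0.1676, g' = -0.459 → β = 0.805
  β = 0.805: g = -0.0113, g' = -0.561 → β = 0.785
Converged at β = 0.785.
Compositions from xᵢ = zᵢ/(1+β(Kᵢ−1)), yᵢ = Kᵢxᵢ:
  A: x = 0.405, y = 0.751
  B: x = 0.595, y = 0.249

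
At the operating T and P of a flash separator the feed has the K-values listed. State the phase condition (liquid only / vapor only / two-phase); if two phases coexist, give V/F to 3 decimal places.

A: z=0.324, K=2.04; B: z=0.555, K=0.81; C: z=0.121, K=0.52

ΣzᵢKᵢ = 1.173; Σzᵢ/Kᵢ = 1.077.
Both exceed 1, so a two-phase solution exists.
Material balance + equilibrium reduce to Σ zᵢ(Kᵢ−1)/(1+ψ(Kᵢ−1)) = 0.
Iterate (Newton) starting at ψ = 0.4:
  ψ = 0.400: g = 0.0520, g' = -0.241 → ψ = 0.616
  ψ = 0.616: g = 0.0036, g' = -0.212 → ψ = 0.632
  ψ = 0.632: g = 0.0000, g' = -0.211 → ψ = 0.633
Converged at ψ = 0.633.

two-phase, V/F = 0.633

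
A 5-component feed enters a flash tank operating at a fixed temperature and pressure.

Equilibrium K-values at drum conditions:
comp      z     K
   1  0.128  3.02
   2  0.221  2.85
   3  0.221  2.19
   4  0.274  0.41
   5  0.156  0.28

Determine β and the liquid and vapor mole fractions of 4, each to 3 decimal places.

β = 0.619, x_4 = 0.431, y_4 = 0.177

Rachford–Rice: g(β) = Σ zᵢ(Kᵢ−1)/(1+β(Kᵢ−1)) = 0.
Check two-phase: ΣzᵢKᵢ = 1.656 > 1 and Σzᵢ/Kᵢ = 1.446 > 1, so g(0) = 0.656 > 0 and g(1) = -0.446 < 0.
Newton iteration, β⁰ = 0.5:
  β = 0.500: g = 0.1011, g' = -0.846 → β = 0.620
  β = 0.620: g = -0.0008, g' = -0.871 → β = 0.619
Converged at β = 0.619.
Compositions from xᵢ = zᵢ/(1+β(Kᵢ−1)), yᵢ = Kᵢxᵢ:
  1: x = 0.057, y = 0.172
  2: x = 0.103, y = 0.294
  3: x = 0.127, y = 0.279
  4: x = 0.431, y = 0.177
  5: x = 0.281, y = 0.079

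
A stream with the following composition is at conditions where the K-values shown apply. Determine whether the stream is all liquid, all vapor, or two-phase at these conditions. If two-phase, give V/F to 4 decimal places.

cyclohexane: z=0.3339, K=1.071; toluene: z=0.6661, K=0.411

all liquid

ΣzᵢKᵢ = 0.6314; Σzᵢ/Kᵢ = 1.9324.
Since ΣzᵢKᵢ < 1 the mixture is below its bubble point — single liquid phase.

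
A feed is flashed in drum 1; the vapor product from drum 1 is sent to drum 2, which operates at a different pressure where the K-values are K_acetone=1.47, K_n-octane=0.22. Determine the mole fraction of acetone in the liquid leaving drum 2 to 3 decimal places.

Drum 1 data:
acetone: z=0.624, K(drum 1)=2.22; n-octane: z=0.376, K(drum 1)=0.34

x_acetone (drum 2) = 0.624

Drum 1:
Let ψ₁ = V/F and solve Σ zᵢ(Kᵢ−1)/(1+ψ₁(Kᵢ−1)) = 0.
Check two-phase: ΣzᵢKᵢ = 1.513 > 1 and Σzᵢ/Kᵢ = 1.387 > 1, so g(0) = 0.513 > 0 and g(1) = -0.387 < 0.
Iterate (Newton) starting at ψ₁ = 0.5:
  ψ₁ = 0.500: g = 0.1025, g' = -0.723 → ψ₁ = 0.642
  ψ₁ = 0.642: g = -0.0035, g' = -0.785 → ψ₁ = 0.637
Converged at ψ₁ = 0.637.
Drum-1 compositions:
  acetone: x = 0.351, y = 0.779
  n-octane: x = 0.649, y = 0.221
Drum-2 feed = drum-1 vapor: z₂ = (0.7794, 0.2206).
Drum 2:
Rachford–Rice: g(ψ₂) = Σ zᵢ(Kᵢ−1)/(1+ψ₂(Kᵢ−1)) = 0.
Check two-phase: ΣzᵢKᵢ = 1.194 > 1 and Σzᵢ/Kᵢ = 1.533 > 1, so g(0) = 0.194 > 0 and g(1) = -0.533 < 0.
Iterate (Newton) starting at ψ₂ = 0.5:
  ψ₂ = 0.500: g = 0.0145, g' = -0.474 → ψ₂ = 0.531
  ψ₂ = 0.531: g = -0.0004, g' = -0.501 → ψ₂ = 0.530
Converged at ψ₂ = 0.530.
  acetone: x = 0.624, y = 0.917
  n-octane: x = 0.376, y = 0.083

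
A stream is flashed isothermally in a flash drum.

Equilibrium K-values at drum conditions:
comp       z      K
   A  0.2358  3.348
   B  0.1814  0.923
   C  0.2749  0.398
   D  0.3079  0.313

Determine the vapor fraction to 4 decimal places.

Newton–Raphson from ψ = 0.5:
  ψ = 0.5000: g = -0.31881, g' = -0.8173 → ψ = 0.1099
  ψ = 0.1099: g = 0.01997, g' = -1.1067 → ψ = 0.1280
  ψ = 0.1280: g = 0.00042, g' = -1.0614 → ψ = 0.1284
Converged at ψ = 0.1284.

ψ = 0.1284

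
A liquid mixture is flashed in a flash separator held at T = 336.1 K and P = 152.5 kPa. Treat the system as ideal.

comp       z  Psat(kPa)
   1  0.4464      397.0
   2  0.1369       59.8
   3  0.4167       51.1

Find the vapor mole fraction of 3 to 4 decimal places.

y_3 = 0.1805

Raoult's law: Kᵢ = Pᵢˢᵃᵗ/P = Pᵢˢᵃᵗ/152.5.
  K_1 = 397.0/152.5 = 2.603279, K_2 = 59.8/152.5 = 0.392131, K_3 = 51.1/152.5 = 0.335082
Newton iteration, β⁰ = 0.5:
  β = 0.5000: g = -0.13737, g' = -0.8714 → β = 0.3424
  β = 0.3424: g = -0.00174, g' = -0.8678 → β = 0.3403
Converged at β = 0.3403.
Compositions from xᵢ = zᵢ/(1+β(Kᵢ−1)), yᵢ = Kᵢxᵢ:
  1: x = 0.2888, y = 0.7518
  2: x = 0.1726, y = 0.0677
  3: x = 0.5386, y = 0.1805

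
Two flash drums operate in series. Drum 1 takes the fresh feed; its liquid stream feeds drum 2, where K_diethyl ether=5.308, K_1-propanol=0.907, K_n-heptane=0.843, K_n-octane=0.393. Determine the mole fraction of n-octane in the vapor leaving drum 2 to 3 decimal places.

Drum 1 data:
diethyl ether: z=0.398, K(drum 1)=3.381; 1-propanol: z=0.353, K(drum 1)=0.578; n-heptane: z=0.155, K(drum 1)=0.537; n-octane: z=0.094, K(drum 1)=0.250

Drum 1:
Newton–Raphson from ψ₁ = 0.5:
  ψ₁ = 0.500: g = 0.0376, g' = -0.763 → ψ₁ = 0.549
  ψ₁ = 0.549: g = 0.0005, g' = -0.743 → ψ₁ = 0.550
Converged at ψ₁ = 0.550.
Drum-1 compositions:
  diethyl ether: x = 0.172, y = 0.583
  1-propanol: x = 0.460, y = 0.266
  n-heptane: x = 0.208, y = 0.112
  n-octane: x = 0.160, y = 0.040
Drum-2 feed = drum-1 liquid: z₂ = (0.1723, 0.4597, 0.2080, 0.1600).
Drum 2:
Material balance + equilibrium reduce to Σ zᵢ(Kᵢ−1)/(1+ψ₂(Kᵢ−1)) = 0.
Check two-phase: ΣzᵢKᵢ = 1.570 > 1 and Σzᵢ/Kᵢ = 1.193 > 1, so g(0) = 0.570 > 0 and g(1) = -0.193 < 0.
Newton iteration, ψ₂⁰ = 0.5:
  ψ₂ = 0.500: g = 0.0156, g' = -0.453 → ψ₂ = 0.535
Converged at ψ₂ = 0.535.
  diethyl ether: x = 0.052, y = 0.277
  1-propanol: x = 0.484, y = 0.439
  n-heptane: x = 0.227, y = 0.191
  n-octane: x = 0.237, y = 0.093

y_n-octane (drum 2) = 0.093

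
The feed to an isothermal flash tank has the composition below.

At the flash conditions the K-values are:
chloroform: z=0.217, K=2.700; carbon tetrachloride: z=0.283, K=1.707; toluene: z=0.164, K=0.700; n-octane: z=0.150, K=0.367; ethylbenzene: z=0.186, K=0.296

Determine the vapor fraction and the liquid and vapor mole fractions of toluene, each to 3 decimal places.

ψ = 0.417, x_toluene = 0.187, y_toluene = 0.131

Material balance + equilibrium reduce to Σ zᵢ(Kᵢ−1)/(1+ψ(Kᵢ−1)) = 0.
g(0) = ΣzᵢKᵢ − 1 = 0.294 and g(1) = 1 − Σzᵢ/Kᵢ = -0.518, so a root lies in (0, 1).
Newton iteration, ψ⁰ = 0.5:
  ψ = 0.500: g = -0.0516, g' = -0.629 → ψ = 0.418
  ψ = 0.418: g = -0.0008, g' = -0.614 → ψ = 0.417
Converged at ψ = 0.417.
Compositions from xᵢ = zᵢ/(1+ψ(Kᵢ−1)), yᵢ = Kᵢxᵢ:
  chloroform: x = 0.127, y = 0.343
  carbon tetrachloride: x = 0.219, y = 0.373
  toluene: x = 0.187, y = 0.131
  n-octane: x = 0.204, y = 0.075
  ethylbenzene: x = 0.263, y = 0.078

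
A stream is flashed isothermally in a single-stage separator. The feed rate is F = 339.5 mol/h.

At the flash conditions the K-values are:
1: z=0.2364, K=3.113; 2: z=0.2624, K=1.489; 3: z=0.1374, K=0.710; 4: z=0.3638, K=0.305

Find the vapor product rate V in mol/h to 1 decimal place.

V = 127.5 mol/h

Rachford–Rice: g(ψ) = Σ zᵢ(Kᵢ−1)/(1+ψ(Kᵢ−1)) = 0.
Feasibility: ΣzᵢKᵢ = 1.3351, Σzᵢ/Kᵢ = 1.6385 — both > 1, two phases present.
Newton iteration, ψ⁰ = 0.49:
  ψ = 0.4900: g = -0.08093, g' = -0.7154 → ψ = 0.3769
  ψ = 0.3769: g = -0.00088, g' = -0.7090 → ψ = 0.3756
Converged at ψ = 0.3756.
Then V = ψ·F = 0.3756·339.5 = 127.5 mol/h and L = F − V = 212.0 mol/h.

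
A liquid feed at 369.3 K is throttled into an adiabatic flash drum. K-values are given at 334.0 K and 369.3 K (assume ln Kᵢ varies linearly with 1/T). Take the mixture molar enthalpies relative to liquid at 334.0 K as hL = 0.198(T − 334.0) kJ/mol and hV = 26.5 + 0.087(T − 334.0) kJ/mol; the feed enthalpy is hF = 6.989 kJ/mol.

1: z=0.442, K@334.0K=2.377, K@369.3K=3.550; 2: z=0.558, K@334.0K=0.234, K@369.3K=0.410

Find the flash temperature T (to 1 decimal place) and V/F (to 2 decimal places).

Adiabatic flash: solve Rachford–Rice at each trial T, then check hF = ψ·hV(T) + (1−ψ)·hL(T).
  T = 334.0 K: K = (2.377, 0.234), RR gives ψ = 0.172, H_out = 4.553 kJ/mol
  T = 369.3 K: K = (3.550, 0.410), RR gives ψ = 0.530, H_out = 18.965 kJ/mol
  T = 351.6 K: K = (2.933, 0.314), RR gives ψ = 0.355, H_out = 12.210 kJ/mol
  T = 342.8 K: K = (2.647, 0.272), RR gives ψ = 0.268, H_out = 8.594 kJ/mol
  T = 338.4 K: K = (2.510, 0.253), RR gives ψ = 0.222, H_out = 6.643 kJ/mol
  T = 340.6 K: K = (2.578, 0.262), RR gives ψ = 0.246, H_out = 7.633 kJ/mol
Linear interpolation between T = 338.4 (H_out = 6.643) and T = 340.6 (H_out = 7.633) on hF = 6.989 gives T ≈ 339.2 K, at which ψ = 0.23.

T = 339.2 K, V/F = 0.23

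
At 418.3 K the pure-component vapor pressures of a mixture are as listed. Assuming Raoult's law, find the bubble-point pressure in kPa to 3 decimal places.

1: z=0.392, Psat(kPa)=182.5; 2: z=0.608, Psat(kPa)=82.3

Pbub = 121.578 kPa

At the bubble point ψ → 0, so ΣzᵢKᵢ = 1 with Kᵢ = Pᵢˢᵃᵗ/P ⇒ P = ΣzᵢPᵢˢᵃᵗ.
P = 0.392·182.5 + 0.608·82.3 = 121.578 kPa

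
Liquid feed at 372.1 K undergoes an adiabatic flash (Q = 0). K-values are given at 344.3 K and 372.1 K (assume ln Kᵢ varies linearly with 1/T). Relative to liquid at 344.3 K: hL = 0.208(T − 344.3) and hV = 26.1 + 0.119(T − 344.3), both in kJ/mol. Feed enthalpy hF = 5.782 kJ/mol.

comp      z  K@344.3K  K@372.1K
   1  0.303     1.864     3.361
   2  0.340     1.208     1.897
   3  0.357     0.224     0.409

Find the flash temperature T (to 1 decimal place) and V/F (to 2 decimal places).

Adiabatic flash: solve Rachford–Rice at each trial T, then check hF = ψ·hV(T) + (1−ψ)·hL(T).
  T = 344.3 K: K = (1.864, 1.208, 0.224), RR gives ψ = 0.122, H_out = 3.173 kJ/mol
  T = 372.1 K: K = (3.361, 1.897, 0.409), RR gives ψ = 0.833, H_out = 25.466 kJ/mol
  T = 358.2 K: K = (2.532, 1.527, 0.306), RR gives ψ = 0.536, H_out = 16.229 kJ/mol
  T = 351.2 K: K = (2.177, 1.360, 0.262), RR gives ψ = 0.361, H_out = 10.624 kJ/mol
  T = 347.8 K: K = (2.018, 1.284, 0.243), RR gives ψ = 0.255, H_out = 7.300 kJ/mol
  T = 346.1 K: K = (1.942, 1.247, 0.234), RR gives ψ = 0.194, H_out = 5.404 kJ/mol
Linear interpolation between T = 346.1 (H_out = 5.404) and T = 347.8 (H_out = 7.300) on hF = 5.782 gives T ≈ 346.4 K, at which ψ = 0.21.

T = 346.4 K, V/F = 0.21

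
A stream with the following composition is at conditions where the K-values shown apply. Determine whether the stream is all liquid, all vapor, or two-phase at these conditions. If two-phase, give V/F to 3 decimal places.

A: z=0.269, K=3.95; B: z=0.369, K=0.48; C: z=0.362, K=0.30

two-phase, V/F = 0.193

ΣzᵢKᵢ = 1.348; Σzᵢ/Kᵢ = 2.044.
Both exceed 1, so a two-phase solution exists.
Newton–Raphson from ψ = 0.32:
  ψ = 0.320: g = -0.1485, g' = -1.058 → ψ = 0.180
  ψ = 0.180: g = 0.0173, g' = -1.354 → ψ = 0.192
  ψ = 0.192: g = 0.0003, g' = -1.313 → ψ = 0.193
Converged at ψ = 0.193.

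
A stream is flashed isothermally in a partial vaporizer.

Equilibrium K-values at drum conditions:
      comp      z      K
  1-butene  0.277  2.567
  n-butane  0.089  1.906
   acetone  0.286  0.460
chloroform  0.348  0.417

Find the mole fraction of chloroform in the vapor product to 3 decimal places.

y_chloroform = 0.164

Newton iteration, ψ⁰ = 0.37:
  ψ = 0.370: g = -0.1165, g' = -0.636 → ψ = 0.187
  ψ = 0.187: g = 0.0053, g' = -0.713 → ψ = 0.194
Converged at ψ = 0.194.
Compositions from xᵢ = zᵢ/(1+ψ(Kᵢ−1)), yᵢ = Kᵢxᵢ:
  1-butene: x = 0.212, y = 0.545
  n-butane: x = 0.076, y = 0.144
  acetone: x = 0.320, y = 0.147
  chloroform: x = 0.392, y = 0.164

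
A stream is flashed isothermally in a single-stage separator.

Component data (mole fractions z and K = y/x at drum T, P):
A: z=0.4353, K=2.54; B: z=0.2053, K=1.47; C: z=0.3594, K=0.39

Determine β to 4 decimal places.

β = 0.7186

Rachford–Rice: g(β) = Σ zᵢ(Kᵢ−1)/(1+β(Kᵢ−1)) = 0.
g(0) = ΣzᵢKᵢ − 1 = 0.5476 and g(1) = 1 − Σzᵢ/Kᵢ = -0.2326, so a root lies in (0, 1).
Iterate (Newton) starting at β = 0.65:
  β = 0.6500: g = 0.04565, g' = -0.6516 → β = 0.7201
  β = 0.7201: g = -0.00099, g' = -0.6827 → β = 0.7186
Converged at β = 0.7186.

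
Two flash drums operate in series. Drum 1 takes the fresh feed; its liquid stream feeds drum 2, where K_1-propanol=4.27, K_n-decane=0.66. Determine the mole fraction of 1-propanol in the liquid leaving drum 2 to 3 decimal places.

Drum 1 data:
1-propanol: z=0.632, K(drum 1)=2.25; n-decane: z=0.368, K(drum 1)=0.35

x_1-propanol (drum 2) = 0.094

Drum 1:
Let ψ₁ = V/F and solve Σ zᵢ(Kᵢ−1)/(1+ψ₁(Kᵢ−1)) = 0.
Feasibility: ΣzᵢKᵢ = 1.551, Σzᵢ/Kᵢ = 1.332 — both > 1, two phases present.
Newton iteration, ψ₁⁰ = 0.42:
  ψ₁ = 0.420: g = 0.1890, g' = -0.719 → ψ₁ = 0.683
  ψ₁ = 0.683: g = -0.0040, g' = -0.790 → ψ₁ = 0.678
Converged at ψ₁ = 0.678.
Drum-1 compositions:
  1-propanol: x = 0.342, y = 0.770
  n-decane: x = 0.658, y = 0.230
Drum-2 feed = drum-1 liquid: z₂ = (0.3421, 0.6579).
Drum 2:
Rachford–Rice: g(ψ₂) = Σ zᵢ(Kᵢ−1)/(1+ψ₂(Kᵢ−1)) = 0.
g(0) = ΣzᵢKᵢ − 1 = 0.895 and g(1) = 1 − Σzᵢ/Kᵢ = -0.077, so a root lies in (0, 1).
Binary case is linear: z₁(K₁−1)(1+ψ₂(K₂−1)) + z₂(K₂−1)(1+ψ₂(K₁−1)) = 0
⇒ ψ₂ = [z₁(K₁−1)+z₂(K₂−1)] / [−(K₁−1)(K₂−1)] = 0.8950/1.1118 = 0.805
  1-propanol: x = 0.094, y = 0.402
  n-decane: x = 0.906, y = 0.598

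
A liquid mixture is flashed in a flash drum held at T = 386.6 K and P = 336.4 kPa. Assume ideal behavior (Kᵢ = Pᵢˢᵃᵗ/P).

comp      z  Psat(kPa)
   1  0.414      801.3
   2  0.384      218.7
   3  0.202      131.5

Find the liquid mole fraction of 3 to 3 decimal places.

Raoult's law: Kᵢ = Pᵢˢᵃᵗ/P = Pᵢˢᵃᵗ/336.4.
  K_1 = 801.3/336.4 = 2.38199, K_2 = 218.7/336.4 = 0.65012, K_3 = 131.5/336.4 = 0.39090
Material balance + equilibrium reduce to Σ zᵢ(Kᵢ−1)/(1+V/F(Kᵢ−1)) = 0.
Check two-phase: ΣzᵢKᵢ = 1.315 > 1 and Σzᵢ/Kᵢ = 1.281 > 1, so g(0) = 0.315 > 0 and g(1) = -0.281 < 0.
Newton–Raphson from V/F = 0.58:
  V/F = 0.580: g = -0.0412, g' = -0.497 → V/F = 0.497
Converged at V/F = 0.497.
Compositions from xᵢ = zᵢ/(1+V/F(Kᵢ−1)), yᵢ = Kᵢxᵢ:
  1: x = 0.245, y = 0.585
  2: x = 0.465, y = 0.302
  3: x = 0.290, y = 0.113

x_3 = 0.290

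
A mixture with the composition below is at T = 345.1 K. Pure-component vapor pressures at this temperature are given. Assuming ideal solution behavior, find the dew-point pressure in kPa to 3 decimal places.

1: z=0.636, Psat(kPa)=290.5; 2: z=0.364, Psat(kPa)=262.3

At the dew point ψ → 1, so Σzᵢ/Kᵢ = 1 with Kᵢ = Pᵢˢᵃᵗ/P ⇒ 1/P = Σzᵢ/Pᵢˢᵃᵗ.
1/P = 0.636/290.5 + 0.364/262.3 = 0.003577 ⇒ P = 279.560 kPa

Pdew = 279.560 kPa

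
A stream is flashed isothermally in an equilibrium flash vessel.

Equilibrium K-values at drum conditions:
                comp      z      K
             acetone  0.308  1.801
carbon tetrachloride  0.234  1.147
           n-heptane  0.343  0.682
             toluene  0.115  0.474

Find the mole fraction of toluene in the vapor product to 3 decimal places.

y_toluene = 0.073

Iterate (Newton) starting at ψ = 0.57:
  ψ = 0.570: g = -0.0185, g' = -0.214 → ψ = 0.484
  ψ = 0.484: g = -0.0001, g' = -0.213 → ψ = 0.483
Converged at ψ = 0.483.
Compositions from xᵢ = zᵢ/(1+ψ(Kᵢ−1)), yᵢ = Kᵢxᵢ:
  acetone: x = 0.222, y = 0.400
  carbon tetrachloride: x = 0.218, y = 0.251
  n-heptane: x = 0.405, y = 0.276
  toluene: x = 0.154, y = 0.073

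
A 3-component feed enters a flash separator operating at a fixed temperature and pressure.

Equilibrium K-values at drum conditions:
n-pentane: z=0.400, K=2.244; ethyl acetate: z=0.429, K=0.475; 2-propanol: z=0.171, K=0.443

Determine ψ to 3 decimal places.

Rachford–Rice: g(ψ) = Σ zᵢ(Kᵢ−1)/(1+ψ(Kᵢ−1)) = 0.
Check two-phase: ΣzᵢKᵢ = 1.177 > 1 and Σzᵢ/Kᵢ = 1.467 > 1, so g(0) = 0.177 > 0 and g(1) = -0.467 < 0.
Newton iteration, ψ⁰ = 0.5:
  ψ = 0.500: g = -0.1306, g' = -0.555 → ψ = 0.264
  ψ = 0.264: g = 0.0012, g' = -0.583 → ψ = 0.266
Converged at ψ = 0.266.

ψ = 0.266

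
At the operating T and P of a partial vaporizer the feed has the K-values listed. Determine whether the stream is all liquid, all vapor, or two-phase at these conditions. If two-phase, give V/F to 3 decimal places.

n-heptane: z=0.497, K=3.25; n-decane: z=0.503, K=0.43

ΣzᵢKᵢ = 1.832; Σzᵢ/Kᵢ = 1.323.
Both exceed 1, so a two-phase solution exists.
Let ψ = V/F and solve Σ zᵢ(Kᵢ−1)/(1+ψ(Kᵢ−1)) = 0.
Iterate (Newton) starting at ψ = 0.42:
  ψ = 0.420: g = 0.1980, g' = -0.948 → ψ = 0.629
  ψ = 0.629: g = 0.0161, g' = -0.828 → ψ = 0.648
Converged at ψ = 0.648.

two-phase, V/F = 0.648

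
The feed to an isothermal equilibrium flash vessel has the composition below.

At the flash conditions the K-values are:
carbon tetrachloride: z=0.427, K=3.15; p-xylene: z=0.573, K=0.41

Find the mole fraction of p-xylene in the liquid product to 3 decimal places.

Material balance + equilibrium reduce to Σ zᵢ(Kᵢ−1)/(1+V/F(Kᵢ−1)) = 0.
g(0) = ΣzᵢKᵢ − 1 = 0.580 and g(1) = 1 − Σzᵢ/Kᵢ = -0.533, so a root lies in (0, 1).
Binary case is linear: z₁(K₁−1)(1+V/F(K₂−1)) + z₂(K₂−1)(1+V/F(K₁−1)) = 0
⇒ V/F = [z₁(K₁−1)+z₂(K₂−1)] / [−(K₁−1)(K₂−1)] = 0.5800/1.2685 = 0.457
Compositions from xᵢ = zᵢ/(1+V/F(Kᵢ−1)), yᵢ = Kᵢxᵢ:
  carbon tetrachloride: x = 0.215, y = 0.678
  p-xylene: x = 0.785, y = 0.322

x_p-xylene = 0.785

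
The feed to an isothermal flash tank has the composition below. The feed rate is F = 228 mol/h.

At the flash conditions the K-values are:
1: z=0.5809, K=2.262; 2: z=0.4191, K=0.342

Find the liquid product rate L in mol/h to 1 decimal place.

L = 102.4 mol/h

Rachford–Rice: g(β) = Σ zᵢ(Kᵢ−1)/(1+β(Kᵢ−1)) = 0.
Check two-phase: ΣzᵢKᵢ = 1.4573 > 1 and Σzᵢ/Kᵢ = 1.4822 > 1, so g(0) = 0.4573 > 0 and g(1) = -0.4822 < 0.
Binary case is linear: z₁(K₁−1)(1+β(K₂−1)) + z₂(K₂−1)(1+β(K₁−1)) = 0
⇒ β = [z₁(K₁−1)+z₂(K₂−1)] / [−(K₁−1)(K₂−1)] = 0.45733/0.83040 = 0.5507
Then V = β·F = 0.5507·228 = 125.6 mol/h and L = F − V = 102.4 mol/h.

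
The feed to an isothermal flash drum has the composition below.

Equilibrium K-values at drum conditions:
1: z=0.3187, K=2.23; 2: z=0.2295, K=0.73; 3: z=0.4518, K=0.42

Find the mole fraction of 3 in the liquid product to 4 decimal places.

x_3 = 0.4834

Material balance + equilibrium reduce to Σ zᵢ(Kᵢ−1)/(1+β(Kᵢ−1)) = 0.
Feasibility: ΣzᵢKᵢ = 1.0680, Σzᵢ/Kᵢ = 1.5330 — both > 1, two phases present.
Newton–Raphson from β = 0.65:
  β = 0.6500: g = -0.27793, g' = -0.5651 → β = 0.1582
  β = 0.1582: g = -0.02508, g' = -0.5404 → β = 0.1118
  β = 0.1118: g = 0.00053, g' = -0.5642 → β = 0.1127
Converged at β = 0.1127.
Compositions from xᵢ = zᵢ/(1+β(Kᵢ−1)), yᵢ = Kᵢxᵢ:
  1: x = 0.2799, y = 0.6242
  2: x = 0.2367, y = 0.1728
  3: x = 0.4834, y = 0.2030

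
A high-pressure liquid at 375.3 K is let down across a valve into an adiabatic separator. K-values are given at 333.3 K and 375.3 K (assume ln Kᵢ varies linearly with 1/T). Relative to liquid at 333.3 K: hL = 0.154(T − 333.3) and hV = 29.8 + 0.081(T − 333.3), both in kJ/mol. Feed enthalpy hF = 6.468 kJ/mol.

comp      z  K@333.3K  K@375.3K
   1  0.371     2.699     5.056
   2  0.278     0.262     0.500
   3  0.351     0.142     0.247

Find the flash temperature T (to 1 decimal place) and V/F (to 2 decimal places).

Adiabatic flash: solve Rachford–Rice at each trial T, then check hF = ψ·hV(T) + (1−ψ)·hL(T).
  T = 333.3 K: K = (2.699, 0.262, 0.142), RR gives ψ = 0.090, H_out = 2.696 kJ/mol
  T = 375.3 K: K = (5.056, 0.500, 0.247), RR gives ψ = 0.416, H_out = 17.581 kJ/mol
  T = 354.3 K: K = (3.763, 0.369, 0.190), RR gives ψ = 0.278, H_out = 11.099 kJ/mol
  T = 343.8 K: K = (3.203, 0.313, 0.165), RR gives ψ = 0.196, H_out = 7.300 kJ/mol
  T = 338.6 K: K = (2.947, 0.287, 0.153), RR gives ψ = 0.147, H_out = 5.154 kJ/mol
  T = 341.2 K: K = (3.073, 0.299, 0.159), RR gives ψ = 0.172, H_out = 6.255 kJ/mol
  T = 342.5 K: K = (3.138, 0.306, 0.162), RR gives ψ = 0.184, H_out = 6.784 kJ/mol
Linear interpolation between T = 341.2 (H_out = 6.255) and T = 342.5 (H_out = 6.784) on hF = 6.468 gives T ≈ 341.7 K, at which ψ = 0.18.

T = 341.7 K, V/F = 0.18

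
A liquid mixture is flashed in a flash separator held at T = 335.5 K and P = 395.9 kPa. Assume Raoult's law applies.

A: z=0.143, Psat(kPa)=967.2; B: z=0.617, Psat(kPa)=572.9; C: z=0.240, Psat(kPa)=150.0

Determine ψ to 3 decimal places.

ψ = 0.805

Raoult's law: Kᵢ = Pᵢˢᵃᵗ/P = Pᵢˢᵃᵗ/395.9.
  K_A = 967.2/395.9 = 2.44304, K_B = 572.9/395.9 = 1.44708, K_C = 150.0/395.9 = 0.37888
Material balance + equilibrium reduce to Σ zᵢ(Kᵢ−1)/(1+ψ(Kᵢ−1)) = 0.
Feasibility: ΣzᵢKᵢ = 1.333, Σzᵢ/Kᵢ = 1.118 — both > 1, two phases present.
Iterate (Newton) starting at ψ = 0.5:
  ψ = 0.500: g = 0.1291, g' = -0.378 → ψ = 0.842
  ψ = 0.842: g = -0.0189, g' = -0.533 → ψ = 0.806
  ψ = 0.806: g = -0.0006, g' = -0.502 → ψ = 0.805
Converged at ψ = 0.805.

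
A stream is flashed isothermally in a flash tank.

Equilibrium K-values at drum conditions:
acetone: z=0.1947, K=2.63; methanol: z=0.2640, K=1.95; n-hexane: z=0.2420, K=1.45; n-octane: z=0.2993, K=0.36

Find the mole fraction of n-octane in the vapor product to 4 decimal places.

y_n-octane = 0.2081

Material balance + equilibrium reduce to Σ zᵢ(Kᵢ−1)/(1+ψ(Kᵢ−1)) = 0.
Check two-phase: ΣzᵢKᵢ = 1.4855 > 1 and Σzᵢ/Kᵢ = 1.2077 > 1, so g(0) = 0.4855 > 0 and g(1) = -0.2077 < 0.
Iterate (Newton) starting at ψ = 0.5:
  ψ = 0.5000: g = 0.15209, g' = -0.5643 → ψ = 0.7695
  ψ = 0.7695: g = -0.01088, g' = -0.6843 → ψ = 0.7536
  ψ = 0.7536: g = -0.00012, g' = -0.6699 → ψ = 0.7534
Converged at ψ = 0.7534.
Compositions from xᵢ = zᵢ/(1+ψ(Kᵢ−1)), yᵢ = Kᵢxᵢ:
  acetone: x = 0.0874, y = 0.2298
  methanol: x = 0.1539, y = 0.3000
  n-hexane: x = 0.1807, y = 0.2621
  n-octane: x = 0.5780, y = 0.2081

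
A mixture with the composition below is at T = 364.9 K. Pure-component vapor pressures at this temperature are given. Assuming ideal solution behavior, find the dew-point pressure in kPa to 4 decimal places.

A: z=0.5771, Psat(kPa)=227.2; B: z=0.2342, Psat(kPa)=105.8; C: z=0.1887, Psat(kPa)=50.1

At the dew point ψ → 1, so Σzᵢ/Kᵢ = 1 with Kᵢ = Pᵢˢᵃᵗ/P ⇒ 1/P = Σzᵢ/Pᵢˢᵃᵗ.
1/P = 0.5771/227.2 + 0.2342/105.8 + 0.1887/50.1 = 0.0085201 ⇒ P = 117.3691 kPa

Pdew = 117.3691 kPa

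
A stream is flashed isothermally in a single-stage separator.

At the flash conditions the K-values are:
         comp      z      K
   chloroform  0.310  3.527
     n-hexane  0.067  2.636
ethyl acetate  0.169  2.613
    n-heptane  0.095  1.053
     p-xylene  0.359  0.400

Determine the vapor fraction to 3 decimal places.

ψ = 0.820

Newton iteration, ψ⁰ = 0.5:
  ψ = 0.500: g = 0.2545, g' = -0.839 → ψ = 0.803
  ψ = 0.803: g = 0.0138, g' = -0.814 → ψ = 0.820
Converged at ψ = 0.820.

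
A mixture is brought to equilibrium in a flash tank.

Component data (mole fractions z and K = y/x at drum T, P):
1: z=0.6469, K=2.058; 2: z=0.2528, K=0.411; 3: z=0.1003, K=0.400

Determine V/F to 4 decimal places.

Rachford–Rice: g(V/F) = Σ zᵢ(Kᵢ−1)/(1+V/F(Kᵢ−1)) = 0.
Feasibility: ΣzᵢKᵢ = 1.4753, Σzᵢ/Kᵢ = 1.1802 — both > 1, two phases present.
Newton–Raphson from V/F = 0.5:
  V/F = 0.5000: g = 0.15060, g' = -0.5596 → V/F = 0.7691
  V/F = 0.7691: g = -0.00660, g' = -0.6377 → V/F = 0.7588
  V/F = 0.7588: g = -0.00003, g' = -0.6312 → V/F = 0.7587
Converged at V/F = 0.7587.

V/F = 0.7587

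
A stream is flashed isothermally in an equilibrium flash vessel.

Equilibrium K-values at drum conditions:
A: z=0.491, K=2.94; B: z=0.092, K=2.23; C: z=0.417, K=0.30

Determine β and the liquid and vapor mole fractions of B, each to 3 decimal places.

β = 0.602, x_B = 0.053, y_B = 0.118

Newton iteration, β⁰ = 0.5:
  β = 0.500: g = 0.1045, g' = -1.013 → β = 0.603
  β = 0.603: g = -0.0013, g' = -1.050 → β = 0.602
Converged at β = 0.602.
Compositions from xᵢ = zᵢ/(1+β(Kᵢ−1)), yᵢ = Kᵢxᵢ:
  A: x = 0.227, y = 0.666
  B: x = 0.053, y = 0.118
  C: x = 0.721, y = 0.216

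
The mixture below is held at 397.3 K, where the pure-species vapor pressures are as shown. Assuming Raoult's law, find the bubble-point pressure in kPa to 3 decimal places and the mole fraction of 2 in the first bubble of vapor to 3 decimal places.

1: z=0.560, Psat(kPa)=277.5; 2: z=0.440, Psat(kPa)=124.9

Pbub = 210.356 kPa, y_2 = 0.261

At the bubble point ψ → 0, so ΣzᵢKᵢ = 1 with Kᵢ = Pᵢˢᵃᵗ/P ⇒ P = ΣzᵢPᵢˢᵃᵗ.
P = 0.560·277.5 + 0.440·124.9 = 210.356 kPa
yᵢ = zᵢPᵢˢᵃᵗ/P ⇒ y_2 = 0.440·124.9/210.356 = 0.261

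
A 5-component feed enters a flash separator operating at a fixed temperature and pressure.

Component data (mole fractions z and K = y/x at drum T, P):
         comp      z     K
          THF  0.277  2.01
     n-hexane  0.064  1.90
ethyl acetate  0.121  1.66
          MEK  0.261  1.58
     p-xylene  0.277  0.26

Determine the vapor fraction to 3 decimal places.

ψ = 0.618

Rachford–Rice: g(ψ) = Σ zᵢ(Kᵢ−1)/(1+ψ(Kᵢ−1)) = 0.
Feasibility: ΣzᵢKᵢ = 1.364, Σzᵢ/Kᵢ = 1.475 — both > 1, two phases present.
Newton–Raphson from ψ = 0.5:
  ψ = 0.500: g = 0.0776, g' = -0.614 → ψ = 0.626
  ψ = 0.626: g = -0.0064, g' = -0.728 → ψ = 0.618
Converged at ψ = 0.618.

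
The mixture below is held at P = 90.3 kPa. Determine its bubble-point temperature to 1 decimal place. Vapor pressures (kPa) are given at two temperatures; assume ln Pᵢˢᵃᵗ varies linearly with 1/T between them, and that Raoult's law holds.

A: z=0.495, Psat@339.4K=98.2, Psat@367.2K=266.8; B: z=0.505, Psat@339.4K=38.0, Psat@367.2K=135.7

T = 346.4 K

Bubble-point temperature: ΣzᵢPᵢˢᵃᵗ(T) = P. Interpolate ln Pᵢˢᵃᵗ = aᵢ + bᵢ/T.
  T = 339.4 K: ΣzᵢPᵢˢᵃᵗ = 67.80 kPa
  T = 367.2 K: ΣzᵢPᵢˢᵃᵗ = 200.59 kPa
  T = 353.3 K: ΣzᵢPᵢˢᵃᵗ = 118.90 kPa
  T = 346.4 K: ΣzᵢPᵢˢᵃᵗ = 90.43 kPa
  T = 342.9 K: ΣzᵢPᵢˢᵃᵗ = 78.40 kPa
  T = 344.6 K: ΣzᵢPᵢˢᵃᵗ = 84.06 kPa
Interpolating between 344.6 K and 346.4 K gives T ≈ 346.4 K.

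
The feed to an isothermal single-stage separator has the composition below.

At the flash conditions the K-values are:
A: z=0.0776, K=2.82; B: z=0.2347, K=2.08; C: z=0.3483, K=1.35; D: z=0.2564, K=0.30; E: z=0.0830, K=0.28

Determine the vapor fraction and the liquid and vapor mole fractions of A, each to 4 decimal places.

ψ = 0.4552, x_A = 0.0424, y_A = 0.1197

Rachford–Rice: g(ψ) = Σ zᵢ(Kᵢ−1)/(1+ψ(Kᵢ−1)) = 0.
g(0) = ΣzᵢKᵢ − 1 = 0.2774 and g(1) = 1 − Σzᵢ/Kᵢ = -0.5494, so a root lies in (0, 1).
Iterate (Newton) starting at ψ = 0.5:
  ψ = 0.5000: g = -0.02721, g' = -0.6192 → ψ = 0.4561
  ψ = 0.4561: g = -0.00049, g' = -0.5978 → ψ = 0.4552
Converged at ψ = 0.4552.
Compositions from xᵢ = zᵢ/(1+ψ(Kᵢ−1)), yᵢ = Kᵢxᵢ:
  A: x = 0.0424, y = 0.1197
  B: x = 0.1573, y = 0.3273
  C: x = 0.3004, y = 0.4056
  D: x = 0.3763, y = 0.1129
  E: x = 0.1235, y = 0.0346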